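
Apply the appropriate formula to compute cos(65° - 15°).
cos(65° - 15°) = cos 65° cos 15° + sin 65° sin 15° = 0.6428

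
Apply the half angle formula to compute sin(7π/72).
sin(7π/72) = √((1 - cos 7π/36)/2) = 0.3007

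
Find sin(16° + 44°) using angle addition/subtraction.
sin(16° + 44°) = sin 16° cos 44° + cos 16° sin 44° = √3/2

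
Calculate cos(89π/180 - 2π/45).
cos(89π/180 - 2π/45) = cos 89π/180 cos 2π/45 + sin 89π/180 sin 2π/45 = 0.1564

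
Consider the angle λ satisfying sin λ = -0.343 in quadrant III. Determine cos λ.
cos λ = ±√(1 - sin²λ) = -0.9393 (negative in QIII)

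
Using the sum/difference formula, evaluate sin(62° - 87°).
sin(62° - 87°) = sin 62° cos 87° - cos 62° sin 87° = -0.4226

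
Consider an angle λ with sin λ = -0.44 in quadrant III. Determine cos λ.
cos λ = ±√(1 - sin²λ) = -0.898 (negative in QIII)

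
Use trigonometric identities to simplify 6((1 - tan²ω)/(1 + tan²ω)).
6((1 - tan²ω)/(1 + tan²ω)) = 6(cos(2ω)) (using Double angle)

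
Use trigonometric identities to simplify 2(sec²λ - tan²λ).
2(sec²λ - tan²λ) = 2 (using Pythagorean identity)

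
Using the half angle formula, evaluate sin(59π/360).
sin(59π/360) = √((1 - cos 59π/180)/2) = 0.4924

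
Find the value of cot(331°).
cot(331°) = -1.804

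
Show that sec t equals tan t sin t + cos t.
RHS = sin²t/cos t + cos t = (sin²t + cos²t)/cos t = 1/cos t = sec t = LHS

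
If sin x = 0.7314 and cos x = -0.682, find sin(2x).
sin(2x) = 2 sin x cos x = -0.9976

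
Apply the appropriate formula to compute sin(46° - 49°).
sin(46° - 49°) = sin 46° cos 49° - cos 46° sin 49° = -0.05234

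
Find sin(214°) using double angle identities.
sin(214°) = 2 sin 107° cos 107° = -0.5592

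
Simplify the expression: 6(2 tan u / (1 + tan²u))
6(2 tan u / (1 + tan²u)) = 6(sin(2u)) (using Double angle)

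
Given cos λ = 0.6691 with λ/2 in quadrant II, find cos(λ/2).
cos(λ/2) = ±√((1 + cos λ)/2); negative since λ/2 ∈ QII, so cos(λ/2) = -0.9135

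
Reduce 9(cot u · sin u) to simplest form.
9(cot u · sin u) = 9(cos u) (using Quotient identity)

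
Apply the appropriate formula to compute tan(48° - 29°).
tan(48° - 29°) = (tan 48° - tan 29°)/(1 + tan 48° tan 29°) = 0.3443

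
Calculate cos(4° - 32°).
cos(4° - 32°) = cos 4° cos 32° + sin 4° sin 32° = 0.8829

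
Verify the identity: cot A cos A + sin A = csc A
LHS = cos²A/sin A + sin A = (cos²A + sin²A)/sin A = 1/sin A = csc A = RHS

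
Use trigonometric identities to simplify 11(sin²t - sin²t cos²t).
11(sin²t - sin²t cos²t) = 11(sin⁴t) (using Factoring)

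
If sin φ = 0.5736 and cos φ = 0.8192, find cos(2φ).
cos(2φ) = cos²φ - sin²φ = 0.3421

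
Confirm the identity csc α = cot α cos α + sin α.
RHS = cos²α/sin α + sin α = (cos²α + sin²α)/sin α = 1/sin α = csc α = LHS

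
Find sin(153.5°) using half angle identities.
sin(153.5°) = √((1 - cos 307°)/2) = 0.4462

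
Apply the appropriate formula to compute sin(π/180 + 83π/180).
sin(π/180 + 83π/180) = sin π/180 cos 83π/180 + cos π/180 sin 83π/180 = 0.9945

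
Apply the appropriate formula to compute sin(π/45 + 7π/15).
sin(π/45 + 7π/15) = sin π/45 cos 7π/15 + cos π/45 sin 7π/15 = 0.9994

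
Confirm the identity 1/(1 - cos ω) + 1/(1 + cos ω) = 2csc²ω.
LHS = [(1 + cos ω) + (1 - cos ω)] / [(1 - cos ω)(1 + cos ω)] = 2/(1 - cos²ω) = 2/sin²ω = 2csc²ω = RHS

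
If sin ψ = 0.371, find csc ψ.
csc ψ = 1/sin ψ = 2.695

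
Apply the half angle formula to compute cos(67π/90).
cos(67π/90) = -√((1 + cos 67π/45)/2) = -0.6947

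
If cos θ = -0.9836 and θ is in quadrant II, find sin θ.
sin θ = 0.1804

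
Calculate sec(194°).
sec(194°) = -1.031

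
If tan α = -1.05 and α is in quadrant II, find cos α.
cos α = -0.6897 (using tan²α + 1 = sec²α)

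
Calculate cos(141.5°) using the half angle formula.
cos(141.5°) = -√((1 + cos 283°)/2) = -0.7826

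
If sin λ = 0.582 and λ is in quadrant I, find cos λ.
cos λ = 0.8132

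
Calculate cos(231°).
cos(231°) = -0.6293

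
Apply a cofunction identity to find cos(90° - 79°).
cos(90° - 79°) = sin(79°) = 0.9816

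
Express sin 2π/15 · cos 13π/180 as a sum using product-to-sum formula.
sin 2π/15 cos 13π/180 = (1/2)[sin(2π/15+13π/180) + sin(2π/15-13π/180)]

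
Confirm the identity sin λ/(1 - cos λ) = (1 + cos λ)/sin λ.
LHS = sin λ(1 + cos λ) / ((1 - cos λ)(1 + cos λ)) = sin λ(1 + cos λ) / (1 - cos²λ) = sin λ(1 + cos λ) / sin²λ = (1 + cos λ)/sin λ = RHS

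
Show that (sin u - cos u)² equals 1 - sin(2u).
LHS = sin²u - 2 sin u cos u + cos²u = (sin²u + cos²u) - 2 sin u cos u = 1 - sin(2u) = RHS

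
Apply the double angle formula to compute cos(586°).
cos(586°) = cos²293° - sin²293° = -0.6947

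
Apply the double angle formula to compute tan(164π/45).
tan(164π/45) = 2 tan 82π/45 / (1 - tan²82π/45) = -2.05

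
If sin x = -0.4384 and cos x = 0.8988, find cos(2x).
cos(2x) = cos²x - sin²x = 0.6156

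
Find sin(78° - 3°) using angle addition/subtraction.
sin(78° - 3°) = sin 78° cos 3° - cos 78° sin 3° = (√6+√2)/4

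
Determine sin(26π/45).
sin(26π/45) = 0.9703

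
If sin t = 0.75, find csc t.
csc t = 1/sin t = 1.333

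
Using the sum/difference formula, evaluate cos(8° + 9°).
cos(8° + 9°) = cos 8° cos 9° - sin 8° sin 9° = 0.9563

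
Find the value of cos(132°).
cos(132°) = -0.6691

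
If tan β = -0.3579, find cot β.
cot β = 1/tan β = -2.794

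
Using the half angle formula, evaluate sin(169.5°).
sin(169.5°) = √((1 - cos 339°)/2) = 0.1822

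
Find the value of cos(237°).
cos(237°) = -0.5446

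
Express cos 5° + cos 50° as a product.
cos 5° + cos 50° = 2 cos(27.5°) cos(-22.5°)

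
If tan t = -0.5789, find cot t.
cot t = 1/tan t = -1.727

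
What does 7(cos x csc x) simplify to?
7(cos x csc x) = 7(cot x) (using Reciprocal + quotient)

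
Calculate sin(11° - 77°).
sin(11° - 77°) = sin 11° cos 77° - cos 11° sin 77° = -0.9135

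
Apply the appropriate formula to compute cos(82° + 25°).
cos(82° + 25°) = cos 82° cos 25° - sin 82° sin 25° = -0.2924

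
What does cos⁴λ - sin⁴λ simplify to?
cos⁴λ - sin⁴λ = cos(2λ) (using Factoring + double angle)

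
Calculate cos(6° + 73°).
cos(6° + 73°) = cos 6° cos 73° - sin 6° sin 73° = 0.1908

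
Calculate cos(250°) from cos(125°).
cos(250°) = 1 - 2sin²125° = -0.342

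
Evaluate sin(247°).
sin(247°) = -0.9205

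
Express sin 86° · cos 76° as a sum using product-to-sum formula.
sin 86° cos 76° = (1/2)[sin(86°+76°) + sin(86°-76°)]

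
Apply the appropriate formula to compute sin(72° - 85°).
sin(72° - 85°) = sin 72° cos 85° - cos 72° sin 85° = -0.225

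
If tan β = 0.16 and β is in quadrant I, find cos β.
cos β = 0.9874 (using tan²β + 1 = sec²β)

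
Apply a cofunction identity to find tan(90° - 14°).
tan(90° - 14°) = cot(14°) = 4.011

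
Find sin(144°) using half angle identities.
sin(144°) = √((1 - cos 288°)/2) = 0.5878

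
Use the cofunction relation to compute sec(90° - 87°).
sec(90° - 87°) = csc(87°) = 1.001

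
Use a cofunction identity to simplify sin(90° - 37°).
sin(90° - 37°) = cos(37°)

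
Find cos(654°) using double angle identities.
cos(654°) = cos²327° - sin²327° = 0.4067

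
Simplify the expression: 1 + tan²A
1 + tan²A = sec²A (using Pythagorean identity)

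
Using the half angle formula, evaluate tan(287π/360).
tan(287π/360) = sin 287π/180 / (1 + cos 287π/180) = -0.74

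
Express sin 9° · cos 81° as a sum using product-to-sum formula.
sin 9° cos 81° = (1/2)[sin(9°+81°) + sin(9°-81°)]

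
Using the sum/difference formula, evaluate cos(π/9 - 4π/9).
cos(π/9 - 4π/9) = cos π/9 cos 4π/9 + sin π/9 sin 4π/9 = 1/2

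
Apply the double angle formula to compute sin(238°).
sin(238°) = 2 sin 119° cos 119° = -0.848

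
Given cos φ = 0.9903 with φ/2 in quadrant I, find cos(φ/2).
cos(φ/2) = ±√((1 + cos φ)/2); positive since φ/2 ∈ QI, so cos(φ/2) = 0.9976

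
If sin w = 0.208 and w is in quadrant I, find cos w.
cos w = 0.9781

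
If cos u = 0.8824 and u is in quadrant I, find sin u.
sin u = 0.4705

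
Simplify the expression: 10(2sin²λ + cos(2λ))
10(2sin²λ + cos(2λ)) = 10 (using Double angle)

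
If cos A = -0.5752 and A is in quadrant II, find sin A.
sin A = 0.818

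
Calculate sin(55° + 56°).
sin(55° + 56°) = sin 55° cos 56° + cos 55° sin 56° = 0.9336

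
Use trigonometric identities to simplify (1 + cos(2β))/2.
(1 + cos(2β))/2 = cos²β (using Power reduction)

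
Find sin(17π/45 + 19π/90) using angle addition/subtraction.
sin(17π/45 + 19π/90) = sin 17π/45 cos 19π/90 + cos 17π/45 sin 19π/90 = 0.9613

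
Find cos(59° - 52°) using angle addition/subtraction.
cos(59° - 52°) = cos 59° cos 52° + sin 59° sin 52° = 0.9925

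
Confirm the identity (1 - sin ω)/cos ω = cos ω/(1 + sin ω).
LHS = (1 - sin ω)(1 + sin ω) / (cos ω(1 + sin ω)) = (1 - sin²ω) / (cos ω(1 + sin ω)) = cos²ω / (cos ω(1 + sin ω)) = cos ω/(1 + sin ω) = RHS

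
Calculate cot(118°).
cot(118°) = -0.5317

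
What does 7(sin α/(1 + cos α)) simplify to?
7(sin α/(1 + cos α)) = 7(tan(α/2)) (using Half angle)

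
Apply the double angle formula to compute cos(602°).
cos(602°) = cos²301° - sin²301° = -0.4695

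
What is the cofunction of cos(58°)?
cos(58°) = sin(90° - 58°) = sin(32°)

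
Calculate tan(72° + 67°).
tan(72° + 67°) = (tan 72° + tan 67°)/(1 - tan 72° tan 67°) = -0.8693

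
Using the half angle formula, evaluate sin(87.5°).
sin(87.5°) = √((1 - cos 175°)/2) = 0.999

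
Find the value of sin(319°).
sin(319°) = -0.6561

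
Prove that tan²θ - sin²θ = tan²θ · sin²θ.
LHS = sin²θ/cos²θ - sin²θ = sin²θ(1/cos²θ - 1) = sin²θ · (1 - cos²θ)/cos²θ = sin²θ · sin²θ/cos²θ = sin²θ · tan²θ = RHS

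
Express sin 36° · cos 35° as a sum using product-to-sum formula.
sin 36° cos 35° = (1/2)[sin(36°+35°) + sin(36°-35°)]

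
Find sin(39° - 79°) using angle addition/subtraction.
sin(39° - 79°) = sin 39° cos 79° - cos 39° sin 79° = -0.6428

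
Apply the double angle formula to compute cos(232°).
cos(232°) = cos²116° - sin²116° = -0.6157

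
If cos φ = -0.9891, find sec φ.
sec φ = 1/cos φ = -1.011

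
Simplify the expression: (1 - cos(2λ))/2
(1 - cos(2λ))/2 = sin²λ (using Power reduction)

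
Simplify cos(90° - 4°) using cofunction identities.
cos(90° - 4°) = sin(4°)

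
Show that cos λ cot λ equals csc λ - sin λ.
RHS = 1/sin λ - sin λ = (1 - sin²λ)/sin λ = cos²λ/sin λ = cos λ · (cos λ/sin λ) = cos λ cot λ = LHS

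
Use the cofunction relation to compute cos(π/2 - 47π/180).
cos(π/2 - 47π/180) = sin(47π/180) = 0.7314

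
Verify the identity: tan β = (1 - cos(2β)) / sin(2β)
RHS = 2sin²β / (2 sin β cos β) = sin β/cos β = tan β = LHS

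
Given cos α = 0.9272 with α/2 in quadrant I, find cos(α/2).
cos(α/2) = ±√((1 + cos α)/2); positive since α/2 ∈ QI, so cos(α/2) = 0.9816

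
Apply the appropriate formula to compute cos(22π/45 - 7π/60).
cos(22π/45 - 7π/60) = cos 22π/45 cos 7π/60 + sin 22π/45 sin 7π/60 = 0.3907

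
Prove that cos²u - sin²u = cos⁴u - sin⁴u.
RHS = (cos²u - sin²u)(cos²u + sin²u) = (cos²u - sin²u) · 1 = cos²u - sin²u = LHS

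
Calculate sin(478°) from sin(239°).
sin(478°) = 2 sin 239° cos 239° = 0.8829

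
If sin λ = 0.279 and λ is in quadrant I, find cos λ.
cos λ = 0.9603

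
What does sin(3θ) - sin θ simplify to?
sin(3θ) - sin θ = 2 cos(2θ) sin θ (using Sum-to-product)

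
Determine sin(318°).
sin(318°) = -0.6691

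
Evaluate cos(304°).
cos(304°) = 0.5592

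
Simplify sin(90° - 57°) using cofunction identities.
sin(90° - 57°) = cos(57°)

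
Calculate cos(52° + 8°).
cos(52° + 8°) = cos 52° cos 8° - sin 52° sin 8° = 1/2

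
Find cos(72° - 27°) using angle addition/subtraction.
cos(72° - 27°) = cos 72° cos 27° + sin 72° sin 27° = √2/2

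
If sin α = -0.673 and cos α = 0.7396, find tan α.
tan α = sin α / cos α = -0.91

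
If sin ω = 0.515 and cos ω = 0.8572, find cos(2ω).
cos(2ω) = cos²ω - sin²ω = 0.4696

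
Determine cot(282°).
cot(282°) = -0.2126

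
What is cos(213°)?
cos(213°) = -0.8387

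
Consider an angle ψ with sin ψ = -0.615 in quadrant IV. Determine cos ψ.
cos ψ = √(1 - sin²ψ) = 0.7885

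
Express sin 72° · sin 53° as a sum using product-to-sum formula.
sin 72° sin 53° = (1/2)[cos(72°-53°) - cos(72°+53°)]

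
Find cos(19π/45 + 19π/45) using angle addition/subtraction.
cos(19π/45 + 19π/45) = cos 19π/45 cos 19π/45 - sin 19π/45 sin 19π/45 = -0.8829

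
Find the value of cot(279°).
cot(279°) = -0.1584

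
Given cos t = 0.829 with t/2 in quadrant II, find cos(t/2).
cos(t/2) = ±√((1 + cos t)/2); negative since t/2 ∈ QII, so cos(t/2) = -0.9563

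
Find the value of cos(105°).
cos(105°) = -(√6-√2)/4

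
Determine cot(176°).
cot(176°) = -14.3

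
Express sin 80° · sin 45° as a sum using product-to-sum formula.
sin 80° sin 45° = (1/2)[cos(80°-45°) - cos(80°+45°)]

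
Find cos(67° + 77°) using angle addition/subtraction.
cos(67° + 77°) = cos 67° cos 77° - sin 67° sin 77° = -0.809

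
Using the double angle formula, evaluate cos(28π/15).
cos(28π/15) = 1 - 2sin²14π/15 = 0.9135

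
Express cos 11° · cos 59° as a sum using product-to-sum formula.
cos 11° cos 59° = (1/2)[cos(11°-59°) + cos(11°+59°)]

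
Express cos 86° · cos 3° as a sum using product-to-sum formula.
cos 86° cos 3° = (1/2)[cos(86°-3°) + cos(86°+3°)]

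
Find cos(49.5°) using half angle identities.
cos(49.5°) = √((1 + cos 99°)/2) = 0.6494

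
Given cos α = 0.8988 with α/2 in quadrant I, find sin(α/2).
sin(α/2) = ±√((1 - cos α)/2); positive since α/2 ∈ QI, so sin(α/2) = 0.2249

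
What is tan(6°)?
tan(6°) = 0.1051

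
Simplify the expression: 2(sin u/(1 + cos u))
2(sin u/(1 + cos u)) = 2(tan(u/2)) (using Half angle)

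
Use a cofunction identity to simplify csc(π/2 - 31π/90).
csc(π/2 - 31π/90) = sec(31π/90)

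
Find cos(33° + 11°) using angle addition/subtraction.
cos(33° + 11°) = cos 33° cos 11° - sin 33° sin 11° = 0.7193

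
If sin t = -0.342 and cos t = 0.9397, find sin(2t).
sin(2t) = 2 sin t cos t = -0.6428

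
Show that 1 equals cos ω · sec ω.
RHS = cos ω · (1/cos ω) = 1 = LHS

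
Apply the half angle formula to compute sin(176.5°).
sin(176.5°) = √((1 - cos 353°)/2) = 0.06105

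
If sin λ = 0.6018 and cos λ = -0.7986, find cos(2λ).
cos(2λ) = cos²λ - sin²λ = 0.2756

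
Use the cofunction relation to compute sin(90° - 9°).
sin(90° - 9°) = cos(9°) = 0.9877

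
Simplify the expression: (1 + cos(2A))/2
(1 + cos(2A))/2 = cos²A (using Power reduction)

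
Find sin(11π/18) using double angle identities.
sin(11π/18) = 2 sin 11π/36 cos 11π/36 = 0.9397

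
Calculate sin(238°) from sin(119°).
sin(238°) = 2 sin 119° cos 119° = -0.848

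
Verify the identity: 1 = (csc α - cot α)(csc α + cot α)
RHS = csc²α - cot²α = (1 + cot²α) - cot²α = 1 = LHS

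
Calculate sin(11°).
sin(11°) = 0.1908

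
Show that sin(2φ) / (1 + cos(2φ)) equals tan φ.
LHS = 2 sin φ cos φ / (2cos²φ) = sin φ/cos φ = tan φ = RHS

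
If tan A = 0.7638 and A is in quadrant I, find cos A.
cos A = 0.7947 (using tan²A + 1 = sec²A)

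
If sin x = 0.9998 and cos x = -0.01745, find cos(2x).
cos(2x) = cos²x - sin²x = -0.9993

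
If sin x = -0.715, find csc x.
csc x = 1/sin x = -1.399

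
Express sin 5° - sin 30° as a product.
sin 5° - sin 30° = 2 cos(17.5°) sin(-12.5°)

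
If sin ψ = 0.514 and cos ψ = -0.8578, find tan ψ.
tan ψ = sin ψ / cos ψ = -0.5992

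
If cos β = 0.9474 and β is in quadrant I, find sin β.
sin β = 0.3201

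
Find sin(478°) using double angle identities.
sin(478°) = 2 sin 239° cos 239° = 0.8829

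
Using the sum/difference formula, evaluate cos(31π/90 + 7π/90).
cos(31π/90 + 7π/90) = cos 31π/90 cos 7π/90 - sin 31π/90 sin 7π/90 = 0.2419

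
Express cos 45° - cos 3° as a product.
cos 45° - cos 3° = -2 sin(24°) sin(21°)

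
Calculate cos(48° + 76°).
cos(48° + 76°) = cos 48° cos 76° - sin 48° sin 76° = -0.5592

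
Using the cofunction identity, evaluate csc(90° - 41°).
csc(90° - 41°) = sec(41°) = 1.325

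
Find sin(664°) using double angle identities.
sin(664°) = 2 sin 332° cos 332° = -0.829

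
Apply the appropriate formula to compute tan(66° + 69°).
tan(66° + 69°) = (tan 66° + tan 69°)/(1 - tan 66° tan 69°) = -1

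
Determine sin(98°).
sin(98°) = 0.9903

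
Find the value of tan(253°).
tan(253°) = 3.271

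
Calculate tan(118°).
tan(118°) = -1.881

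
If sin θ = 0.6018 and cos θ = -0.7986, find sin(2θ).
sin(2θ) = 2 sin θ cos θ = -0.9612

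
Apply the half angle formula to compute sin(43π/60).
sin(43π/60) = √((1 - cos 43π/30)/2) = 0.7771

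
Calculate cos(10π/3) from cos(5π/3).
cos(10π/3) = cos²5π/3 - sin²5π/3 = -1/2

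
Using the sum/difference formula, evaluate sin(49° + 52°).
sin(49° + 52°) = sin 49° cos 52° + cos 49° sin 52° = 0.9816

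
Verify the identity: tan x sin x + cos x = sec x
LHS = sin²x/cos x + cos x = (sin²x + cos²x)/cos x = 1/cos x = sec x = RHS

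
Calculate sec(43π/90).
sec(43π/90) = 14.34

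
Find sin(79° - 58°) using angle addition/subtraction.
sin(79° - 58°) = sin 79° cos 58° - cos 79° sin 58° = 0.3584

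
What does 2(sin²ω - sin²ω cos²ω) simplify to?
2(sin²ω - sin²ω cos²ω) = 2(sin⁴ω) (using Factoring)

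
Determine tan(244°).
tan(244°) = 2.05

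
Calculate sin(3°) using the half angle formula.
sin(3°) = √((1 - cos 6°)/2) = 0.05234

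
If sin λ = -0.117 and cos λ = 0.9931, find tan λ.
tan λ = sin λ / cos λ = -0.1178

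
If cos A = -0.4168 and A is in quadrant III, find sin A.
sin A = -0.909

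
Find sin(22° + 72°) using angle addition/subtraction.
sin(22° + 72°) = sin 22° cos 72° + cos 22° sin 72° = 0.9976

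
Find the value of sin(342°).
sin(342°) = -0.309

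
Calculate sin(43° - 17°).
sin(43° - 17°) = sin 43° cos 17° - cos 43° sin 17° = 0.4384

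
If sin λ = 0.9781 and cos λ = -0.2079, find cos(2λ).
cos(2λ) = cos²λ - sin²λ = -0.9135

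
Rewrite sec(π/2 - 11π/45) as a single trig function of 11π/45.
sec(π/2 - 11π/45) = csc(11π/45)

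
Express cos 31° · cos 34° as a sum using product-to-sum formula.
cos 31° cos 34° = (1/2)[cos(31°-34°) + cos(31°+34°)]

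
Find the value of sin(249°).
sin(249°) = -0.9336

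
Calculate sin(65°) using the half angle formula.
sin(65°) = √((1 - cos 130°)/2) = 0.9063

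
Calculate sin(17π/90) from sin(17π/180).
sin(17π/90) = 2 sin 17π/180 cos 17π/180 = 0.5592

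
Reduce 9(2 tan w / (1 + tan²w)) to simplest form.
9(2 tan w / (1 + tan²w)) = 9(sin(2w)) (using Double angle)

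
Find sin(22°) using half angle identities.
sin(22°) = √((1 - cos 44°)/2) = 0.3746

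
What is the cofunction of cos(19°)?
cos(19°) = sin(90° - 19°) = sin(71°)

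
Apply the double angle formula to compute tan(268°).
tan(268°) = 2 tan 134° / (1 - tan²134°) = 28.64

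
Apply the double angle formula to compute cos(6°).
cos(6°) = cos²3° - sin²3° = 0.9945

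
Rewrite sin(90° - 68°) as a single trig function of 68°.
sin(90° - 68°) = cos(68°)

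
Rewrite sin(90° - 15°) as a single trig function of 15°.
sin(90° - 15°) = cos(15°)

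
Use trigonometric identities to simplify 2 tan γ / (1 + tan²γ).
2 tan γ / (1 + tan²γ) = sin(2γ) (using Double angle)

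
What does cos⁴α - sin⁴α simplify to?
cos⁴α - sin⁴α = cos(2α) (using Factoring + double angle)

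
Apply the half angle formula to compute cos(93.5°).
cos(93.5°) = -√((1 + cos 187°)/2) = -0.06105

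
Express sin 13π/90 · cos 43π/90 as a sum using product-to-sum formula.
sin 13π/90 cos 43π/90 = (1/2)[sin(13π/90+43π/90) + sin(13π/90-43π/90)]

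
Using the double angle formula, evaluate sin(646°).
sin(646°) = 2 sin 323° cos 323° = -0.9613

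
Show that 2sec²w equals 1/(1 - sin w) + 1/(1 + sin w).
RHS = [(1 + sin w) + (1 - sin w)] / [(1 - sin w)(1 + sin w)] = 2/(1 - sin²w) = 2/cos²w = 2sec²w = LHS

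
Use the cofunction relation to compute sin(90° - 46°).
sin(90° - 46°) = cos(46°) = 0.6947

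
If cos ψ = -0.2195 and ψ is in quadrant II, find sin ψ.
sin ψ = 0.9756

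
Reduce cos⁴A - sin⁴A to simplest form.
cos⁴A - sin⁴A = cos(2A) (using Factoring + double angle)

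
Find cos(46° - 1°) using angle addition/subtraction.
cos(46° - 1°) = cos 46° cos 1° + sin 46° sin 1° = √2/2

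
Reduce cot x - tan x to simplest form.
cot x - tan x = 2 cot(2x) (using Double angle)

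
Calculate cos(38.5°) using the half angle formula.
cos(38.5°) = √((1 + cos 77°)/2) = 0.7826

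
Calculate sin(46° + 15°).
sin(46° + 15°) = sin 46° cos 15° + cos 46° sin 15° = 0.8746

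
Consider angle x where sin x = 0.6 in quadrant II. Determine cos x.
cos x = ±√(1 - sin²x) = -0.8 (negative in QII)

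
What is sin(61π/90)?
sin(61π/90) = 0.848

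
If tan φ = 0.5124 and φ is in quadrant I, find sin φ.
sin φ = 0.456 (using tan²φ + 1 = sec²φ)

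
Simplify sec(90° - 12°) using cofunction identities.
sec(90° - 12°) = csc(12°)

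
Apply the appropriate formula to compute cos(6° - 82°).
cos(6° - 82°) = cos 6° cos 82° + sin 6° sin 82° = 0.2419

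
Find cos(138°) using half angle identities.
cos(138°) = -√((1 + cos 276°)/2) = -0.7431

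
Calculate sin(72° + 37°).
sin(72° + 37°) = sin 72° cos 37° + cos 72° sin 37° = 0.9455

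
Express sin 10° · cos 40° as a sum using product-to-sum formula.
sin 10° cos 40° = (1/2)[sin(10°+40°) + sin(10°-40°)]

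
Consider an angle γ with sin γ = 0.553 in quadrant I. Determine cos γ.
cos γ = √(1 - sin²γ) = 0.8332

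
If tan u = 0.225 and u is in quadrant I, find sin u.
sin u = 0.2195 (using tan²u + 1 = sec²u)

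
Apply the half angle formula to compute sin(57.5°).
sin(57.5°) = √((1 - cos 115°)/2) = 0.8434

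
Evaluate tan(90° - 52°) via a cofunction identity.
tan(90° - 52°) = cot(52°) = 0.7813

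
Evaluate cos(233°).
cos(233°) = -0.6018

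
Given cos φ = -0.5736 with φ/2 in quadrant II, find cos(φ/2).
cos(φ/2) = ±√((1 + cos φ)/2); negative since φ/2 ∈ QII, so cos(φ/2) = -0.4617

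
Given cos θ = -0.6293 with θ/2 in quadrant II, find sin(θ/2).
sin(θ/2) = ±√((1 - cos θ)/2); positive since θ/2 ∈ QII, so sin(θ/2) = 0.9026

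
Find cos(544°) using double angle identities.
cos(544°) = cos²272° - sin²272° = -0.9976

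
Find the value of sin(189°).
sin(189°) = -0.1564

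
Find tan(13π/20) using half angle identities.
tan(13π/20) = sin 13π/10 / (1 + cos 13π/10) = -1.963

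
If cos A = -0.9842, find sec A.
sec A = 1/cos A = -1.016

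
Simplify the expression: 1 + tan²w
1 + tan²w = sec²w (using Pythagorean identity)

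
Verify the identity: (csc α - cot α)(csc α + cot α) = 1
LHS = csc²α - cot²α = (1 + cot²α) - cot²α = 1 = RHS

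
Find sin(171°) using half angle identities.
sin(171°) = √((1 - cos 342°)/2) = 0.1564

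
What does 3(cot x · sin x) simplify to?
3(cot x · sin x) = 3(cos x) (using Quotient identity)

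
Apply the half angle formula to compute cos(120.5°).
cos(120.5°) = -√((1 + cos 241°)/2) = -0.5075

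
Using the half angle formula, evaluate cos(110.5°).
cos(110.5°) = -√((1 + cos 221°)/2) = -0.3502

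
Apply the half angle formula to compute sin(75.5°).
sin(75.5°) = √((1 - cos 151°)/2) = 0.9681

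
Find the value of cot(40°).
cot(40°) = 1.192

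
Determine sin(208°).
sin(208°) = -0.4695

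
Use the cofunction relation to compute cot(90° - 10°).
cot(90° - 10°) = tan(10°) = 0.1763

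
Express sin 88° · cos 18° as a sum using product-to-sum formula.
sin 88° cos 18° = (1/2)[sin(88°+18°) + sin(88°-18°)]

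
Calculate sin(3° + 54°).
sin(3° + 54°) = sin 3° cos 54° + cos 3° sin 54° = 0.8387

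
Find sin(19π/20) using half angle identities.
sin(19π/20) = √((1 - cos 19π/10)/2) = 0.1564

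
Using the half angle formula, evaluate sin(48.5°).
sin(48.5°) = √((1 - cos 97°)/2) = 0.749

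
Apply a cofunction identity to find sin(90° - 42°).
sin(90° - 42°) = cos(42°) = 0.7431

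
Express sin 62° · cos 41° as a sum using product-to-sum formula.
sin 62° cos 41° = (1/2)[sin(62°+41°) + sin(62°-41°)]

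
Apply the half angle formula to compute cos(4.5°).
cos(4.5°) = √((1 + cos 9°)/2) = 0.9969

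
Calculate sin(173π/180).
sin(173π/180) = 0.1219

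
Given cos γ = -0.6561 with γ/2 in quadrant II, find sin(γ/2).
sin(γ/2) = ±√((1 - cos γ)/2); positive since γ/2 ∈ QII, so sin(γ/2) = 0.91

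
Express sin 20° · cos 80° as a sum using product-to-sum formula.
sin 20° cos 80° = (1/2)[sin(20°+80°) + sin(20°-80°)]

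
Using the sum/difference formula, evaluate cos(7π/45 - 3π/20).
cos(7π/45 - 3π/20) = cos 7π/45 cos 3π/20 + sin 7π/45 sin 3π/20 = 0.9998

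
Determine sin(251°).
sin(251°) = -0.9455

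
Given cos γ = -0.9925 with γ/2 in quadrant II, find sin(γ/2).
sin(γ/2) = ±√((1 - cos γ)/2); positive since γ/2 ∈ QII, so sin(γ/2) = 0.9981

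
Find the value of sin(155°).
sin(155°) = 0.4226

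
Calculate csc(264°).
csc(264°) = -1.006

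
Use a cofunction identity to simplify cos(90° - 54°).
cos(90° - 54°) = sin(54°)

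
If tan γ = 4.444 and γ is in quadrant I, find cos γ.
cos γ = 0.2195 (using tan²γ + 1 = sec²γ)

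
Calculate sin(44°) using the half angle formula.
sin(44°) = √((1 - cos 88°)/2) = 0.6947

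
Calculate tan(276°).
tan(276°) = -9.514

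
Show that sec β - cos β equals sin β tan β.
LHS = 1/cos β - cos β = (1 - cos²β)/cos β = sin²β/cos β = sin β · (sin β/cos β) = sin β tan β = RHS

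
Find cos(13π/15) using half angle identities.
cos(13π/15) = -√((1 + cos 26π/15)/2) = -0.9135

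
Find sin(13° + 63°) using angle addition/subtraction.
sin(13° + 63°) = sin 13° cos 63° + cos 13° sin 63° = 0.9703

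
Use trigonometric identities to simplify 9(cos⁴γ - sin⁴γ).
9(cos⁴γ - sin⁴γ) = 9(cos(2γ)) (using Factoring + double angle)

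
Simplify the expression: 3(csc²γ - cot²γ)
3(csc²γ - cot²γ) = 3 (using Pythagorean identity)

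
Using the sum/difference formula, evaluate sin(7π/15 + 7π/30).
sin(7π/15 + 7π/30) = sin 7π/15 cos 7π/30 + cos 7π/15 sin 7π/30 = 0.809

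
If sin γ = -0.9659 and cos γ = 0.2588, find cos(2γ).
cos(2γ) = cos²γ - sin²γ = -0.866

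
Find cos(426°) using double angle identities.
cos(426°) = cos²213° - sin²213° = 0.4067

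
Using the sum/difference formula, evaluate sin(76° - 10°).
sin(76° - 10°) = sin 76° cos 10° - cos 76° sin 10° = 0.9135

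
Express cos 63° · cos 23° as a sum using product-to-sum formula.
cos 63° cos 23° = (1/2)[cos(63°-23°) + cos(63°+23°)]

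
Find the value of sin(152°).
sin(152°) = 0.4695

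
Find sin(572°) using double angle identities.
sin(572°) = 2 sin 286° cos 286° = -0.5299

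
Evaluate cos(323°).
cos(323°) = 0.7986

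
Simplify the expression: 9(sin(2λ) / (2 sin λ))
9(sin(2λ) / (2 sin λ)) = 9(cos λ) (using Double angle)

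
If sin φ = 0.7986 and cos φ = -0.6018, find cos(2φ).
cos(2φ) = cos²φ - sin²φ = -0.2756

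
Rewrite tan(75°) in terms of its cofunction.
tan(75°) = cot(90° - 75°) = cot(15°)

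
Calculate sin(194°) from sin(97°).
sin(194°) = 2 sin 97° cos 97° = -0.2419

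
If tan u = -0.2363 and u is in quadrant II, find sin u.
sin u = 0.23 (using tan²u + 1 = sec²u)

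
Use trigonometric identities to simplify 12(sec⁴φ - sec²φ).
12(sec⁴φ - sec²φ) = 12(tan⁴φ + tan²φ) (using Pythagorean)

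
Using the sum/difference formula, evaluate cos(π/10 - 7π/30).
cos(π/10 - 7π/30) = cos π/10 cos 7π/30 + sin π/10 sin 7π/30 = 0.9135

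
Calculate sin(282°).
sin(282°) = -0.9781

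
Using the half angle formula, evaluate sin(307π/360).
sin(307π/360) = √((1 - cos 307π/180)/2) = 0.4462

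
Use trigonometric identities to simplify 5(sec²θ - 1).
5(sec²θ - 1) = 5(tan²θ) (using Pythagorean identity)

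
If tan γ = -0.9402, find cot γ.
cot γ = 1/tan γ = -1.064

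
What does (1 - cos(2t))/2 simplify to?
(1 - cos(2t))/2 = sin²t (using Power reduction)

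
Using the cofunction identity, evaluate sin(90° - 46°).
sin(90° - 46°) = cos(46°) = 0.6947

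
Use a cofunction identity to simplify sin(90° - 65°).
sin(90° - 65°) = cos(65°)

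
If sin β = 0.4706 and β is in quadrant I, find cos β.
cos β = 0.8823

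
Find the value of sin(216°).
sin(216°) = -0.5878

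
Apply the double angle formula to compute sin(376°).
sin(376°) = 2 sin 188° cos 188° = 0.2756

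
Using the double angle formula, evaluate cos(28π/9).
cos(28π/9) = cos²14π/9 - sin²14π/9 = -0.9397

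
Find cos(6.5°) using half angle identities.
cos(6.5°) = √((1 + cos 13°)/2) = 0.9936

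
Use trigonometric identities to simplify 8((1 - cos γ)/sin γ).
8((1 - cos γ)/sin γ) = 8(tan(γ/2)) (using Half angle)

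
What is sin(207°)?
sin(207°) = -0.454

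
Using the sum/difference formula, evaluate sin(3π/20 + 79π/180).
sin(3π/20 + 79π/180) = sin 3π/20 cos 79π/180 + cos 3π/20 sin 79π/180 = 0.9613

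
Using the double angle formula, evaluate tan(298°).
tan(298°) = 2 tan 149° / (1 - tan²149°) = -1.881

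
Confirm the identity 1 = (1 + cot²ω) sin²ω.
RHS = csc²ω · sin²ω = (1/sin²ω) · sin²ω = 1 = LHS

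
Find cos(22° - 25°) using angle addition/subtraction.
cos(22° - 25°) = cos 22° cos 25° + sin 22° sin 25° = 0.9986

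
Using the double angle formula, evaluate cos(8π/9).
cos(8π/9) = cos²4π/9 - sin²4π/9 = -0.9397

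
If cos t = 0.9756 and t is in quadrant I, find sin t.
sin t = 0.2196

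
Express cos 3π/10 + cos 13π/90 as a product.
cos 3π/10 + cos 13π/90 = 2 cos(2π/9) cos(7π/90)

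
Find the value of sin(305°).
sin(305°) = -0.8192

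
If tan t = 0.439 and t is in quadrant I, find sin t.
sin t = 0.402 (using tan²t + 1 = sec²t)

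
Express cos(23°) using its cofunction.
cos(23°) = sin(90° - 23°) = sin(67°)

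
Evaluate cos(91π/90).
cos(91π/90) = -0.9994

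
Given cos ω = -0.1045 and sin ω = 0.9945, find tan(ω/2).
tan(ω/2) = sin ω / (1 + cos ω) = 1.111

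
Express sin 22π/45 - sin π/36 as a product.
sin 22π/45 - sin π/36 = 2 cos(31π/120) sin(83π/360)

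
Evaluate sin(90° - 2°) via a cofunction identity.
sin(90° - 2°) = cos(2°) = 0.9994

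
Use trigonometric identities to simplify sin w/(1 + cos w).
sin w/(1 + cos w) = tan(w/2) (using Half angle)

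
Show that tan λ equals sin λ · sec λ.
RHS = sin λ · (1/cos λ) = sin λ/cos λ = tan λ = LHS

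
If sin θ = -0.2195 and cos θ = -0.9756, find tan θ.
tan θ = sin θ / cos θ = 0.225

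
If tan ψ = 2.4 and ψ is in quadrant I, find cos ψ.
cos ψ = 0.3846 (using tan²ψ + 1 = sec²ψ)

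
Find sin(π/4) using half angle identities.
sin(π/4) = √((1 - cos π/2)/2) = √2/2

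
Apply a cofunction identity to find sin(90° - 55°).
sin(90° - 55°) = cos(55°) = 0.5736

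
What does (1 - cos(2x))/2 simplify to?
(1 - cos(2x))/2 = sin²x (using Power reduction)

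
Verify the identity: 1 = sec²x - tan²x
RHS = 1/cos²x - sin²x/cos²x = (1 - sin²x)/cos²x = cos²x/cos²x = 1 = LHS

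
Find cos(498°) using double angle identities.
cos(498°) = 2cos²249° - 1 = -0.7431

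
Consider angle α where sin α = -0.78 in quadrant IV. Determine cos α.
cos α = √(1 - sin²α) = 0.6258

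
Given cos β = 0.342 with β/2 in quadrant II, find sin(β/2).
sin(β/2) = ±√((1 - cos β)/2); positive since β/2 ∈ QII, so sin(β/2) = 0.5736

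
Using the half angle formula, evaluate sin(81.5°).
sin(81.5°) = √((1 - cos 163°)/2) = 0.989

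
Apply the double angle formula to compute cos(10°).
cos(10°) = cos²5° - sin²5° = 0.9848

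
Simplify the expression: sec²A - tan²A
sec²A - tan²A = 1 (using Pythagorean identity)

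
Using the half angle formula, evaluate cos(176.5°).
cos(176.5°) = -√((1 + cos 353°)/2) = -0.9981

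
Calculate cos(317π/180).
cos(317π/180) = 0.7314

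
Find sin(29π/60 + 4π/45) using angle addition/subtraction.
sin(29π/60 + 4π/45) = sin 29π/60 cos 4π/45 + cos 29π/60 sin 4π/45 = 0.9744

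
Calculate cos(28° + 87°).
cos(28° + 87°) = cos 28° cos 87° - sin 28° sin 87° = -0.4226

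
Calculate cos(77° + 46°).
cos(77° + 46°) = cos 77° cos 46° - sin 77° sin 46° = -0.5446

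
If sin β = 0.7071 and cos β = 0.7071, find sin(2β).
sin(2β) = 2 sin β cos β = 1.0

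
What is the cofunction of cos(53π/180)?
cos(53π/180) = sin(π/2 - 53π/180) = sin(37π/180)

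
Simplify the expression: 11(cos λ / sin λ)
11(cos λ / sin λ) = 11(cot λ) (using Quotient identity)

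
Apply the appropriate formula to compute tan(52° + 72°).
tan(52° + 72°) = (tan 52° + tan 72°)/(1 - tan 52° tan 72°) = -1.483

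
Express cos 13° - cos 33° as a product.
cos 13° - cos 33° = -2 sin(23°) sin(-10°)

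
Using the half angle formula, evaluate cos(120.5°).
cos(120.5°) = -√((1 + cos 241°)/2) = -0.5075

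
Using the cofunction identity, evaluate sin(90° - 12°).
sin(90° - 12°) = cos(12°) = 0.9781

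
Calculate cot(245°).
cot(245°) = 0.4663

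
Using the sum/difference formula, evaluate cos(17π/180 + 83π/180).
cos(17π/180 + 83π/180) = cos 17π/180 cos 83π/180 - sin 17π/180 sin 83π/180 = -0.1736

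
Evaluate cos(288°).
cos(288°) = 0.309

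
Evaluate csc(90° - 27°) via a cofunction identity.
csc(90° - 27°) = sec(27°) = 1.122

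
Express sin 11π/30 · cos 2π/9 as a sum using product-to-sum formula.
sin 11π/30 cos 2π/9 = (1/2)[sin(11π/30+2π/9) + sin(11π/30-2π/9)]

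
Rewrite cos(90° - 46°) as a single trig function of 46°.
cos(90° - 46°) = sin(46°)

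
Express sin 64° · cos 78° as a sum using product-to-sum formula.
sin 64° cos 78° = (1/2)[sin(64°+78°) + sin(64°-78°)]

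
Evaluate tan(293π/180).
tan(293π/180) = -2.356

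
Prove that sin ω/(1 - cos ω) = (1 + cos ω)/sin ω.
LHS = sin ω(1 + cos ω) / ((1 - cos ω)(1 + cos ω)) = sin ω(1 + cos ω) / (1 - cos²ω) = sin ω(1 + cos ω) / sin²ω = (1 + cos ω)/sin ω = RHS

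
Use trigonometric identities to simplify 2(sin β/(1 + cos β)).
2(sin β/(1 + cos β)) = 2(tan(β/2)) (using Half angle)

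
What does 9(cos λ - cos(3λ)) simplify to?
9(cos λ - cos(3λ)) = 9(2 sin(2λ) sin λ) (using Sum-to-product)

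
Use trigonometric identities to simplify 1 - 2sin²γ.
1 - 2sin²γ = cos(2γ) (using Double angle)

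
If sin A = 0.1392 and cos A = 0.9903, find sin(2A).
sin(2A) = 2 sin A cos A = 0.2757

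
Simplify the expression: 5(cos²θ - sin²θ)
5(cos²θ - sin²θ) = 5(cos(2θ)) (using Double angle)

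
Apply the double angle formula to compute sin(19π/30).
sin(19π/30) = 2 sin 19π/60 cos 19π/60 = 0.9135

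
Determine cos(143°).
cos(143°) = -0.7986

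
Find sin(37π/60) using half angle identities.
sin(37π/60) = √((1 - cos 37π/30)/2) = 0.9336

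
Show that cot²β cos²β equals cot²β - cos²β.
RHS = cos²β/sin²β - cos²β = cos²β(1/sin²β - 1) = cos²β · (1 - sin²β)/sin²β = cos²β · cos²β/sin²β = cos²β · cot²β = LHS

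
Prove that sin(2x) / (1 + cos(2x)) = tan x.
LHS = 2 sin x cos x / (2cos²x) = sin x/cos x = tan x = RHS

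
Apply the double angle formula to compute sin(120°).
sin(120°) = 2 sin 60° cos 60° = √3/2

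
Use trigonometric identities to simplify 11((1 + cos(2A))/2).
11((1 + cos(2A))/2) = 11(cos²A) (using Power reduction)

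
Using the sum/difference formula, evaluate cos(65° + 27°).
cos(65° + 27°) = cos 65° cos 27° - sin 65° sin 27° = -0.0349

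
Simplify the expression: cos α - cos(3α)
cos α - cos(3α) = 2 sin(2α) sin α (using Sum-to-product)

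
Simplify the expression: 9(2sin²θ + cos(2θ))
9(2sin²θ + cos(2θ)) = 9 (using Double angle)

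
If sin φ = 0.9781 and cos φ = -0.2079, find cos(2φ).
cos(2φ) = cos²φ - sin²φ = -0.9135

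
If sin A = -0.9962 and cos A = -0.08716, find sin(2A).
sin(2A) = 2 sin A cos A = 0.1737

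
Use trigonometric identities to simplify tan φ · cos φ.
tan φ · cos φ = sin φ (using Quotient identity)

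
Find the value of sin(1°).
sin(1°) = 0.01745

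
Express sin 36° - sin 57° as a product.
sin 36° - sin 57° = 2 cos(46.5°) sin(-10.5°)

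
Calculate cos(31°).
cos(31°) = 0.8572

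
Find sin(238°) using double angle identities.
sin(238°) = 2 sin 119° cos 119° = -0.848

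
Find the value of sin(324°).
sin(324°) = -0.5878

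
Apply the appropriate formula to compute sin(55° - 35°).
sin(55° - 35°) = sin 55° cos 35° - cos 55° sin 35° = 0.342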